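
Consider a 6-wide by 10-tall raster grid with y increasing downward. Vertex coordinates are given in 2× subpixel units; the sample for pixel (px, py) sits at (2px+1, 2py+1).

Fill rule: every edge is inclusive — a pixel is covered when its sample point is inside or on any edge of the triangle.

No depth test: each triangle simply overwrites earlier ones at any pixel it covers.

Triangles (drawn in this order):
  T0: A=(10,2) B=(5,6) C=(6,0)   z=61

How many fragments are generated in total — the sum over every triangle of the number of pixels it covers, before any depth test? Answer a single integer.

T0:
  2·area = 26
  edge (10, 2)→(5, 6): d=(-5,4) inclusive
  edge (5, 6)→(6, 0): d=(1,-6) inclusive
  edge (6, 0)→(10, 2): d=(4,2) inclusive
    (3,0)@(7, 1): e=[17,7,2] → █
    (4,0)@(9, 1): e=[9,19,-2] → ·
    (3,1)@(7, 3): e=[7,9,10] → █
    (4,1)@(9, 3): e=[-1,21,6] → ·
    (3,2)@(7, 5): e=[-3,11,18] → ·
  covered (2 px):
    · · · █ · ·
    · · · █ · ·
    · · · · · ·
    · · · · · ·
    · · · · · ·
    · · · · · ·
    · · · · · ·
    · · · · · ·
    · · · · · ·
    · · · · · ·

Result: 2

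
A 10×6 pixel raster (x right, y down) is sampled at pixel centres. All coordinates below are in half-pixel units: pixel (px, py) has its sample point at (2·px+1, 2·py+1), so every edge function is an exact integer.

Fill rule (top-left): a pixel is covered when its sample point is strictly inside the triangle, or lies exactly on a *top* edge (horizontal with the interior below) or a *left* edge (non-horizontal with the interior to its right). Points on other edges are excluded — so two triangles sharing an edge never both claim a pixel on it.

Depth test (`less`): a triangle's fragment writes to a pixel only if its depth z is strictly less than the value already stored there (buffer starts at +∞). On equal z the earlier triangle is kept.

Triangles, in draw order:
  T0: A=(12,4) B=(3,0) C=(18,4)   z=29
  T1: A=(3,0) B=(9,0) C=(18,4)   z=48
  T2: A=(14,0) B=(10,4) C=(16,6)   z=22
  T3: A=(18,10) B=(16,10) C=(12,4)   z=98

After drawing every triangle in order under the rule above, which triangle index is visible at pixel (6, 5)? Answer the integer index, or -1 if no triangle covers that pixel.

T0:
  2·area = 24
  edge (12, 4)→(3, 0): d=(-9,-4) top-left  bias=+0
  edge (3, 0)→(18, 4): d=(15,4) right/bottom  bias=-1
  edge (18, 4)→(12, 4): d=(-6,0) right/bottom  bias=-1
    (5,1)@(11, 3): e=[5,13,6] → #
    (6,1)@(13, 3): e=[13,5,6] → #
    (7,1)@(15, 3): e=[21,-3,6] → ·
    (5,2)@(11, 5): e=[-13,43,-6] → ·
    (6,2)@(13, 5): e=[-5,35,-6] → ·
  covered (2 px):
    · · · · · · · · · ·
    · · · · · # # · · ·
    · · · · · · · · · ·
    · · · · · · · · · ·
    · · · · · · · · · ·
    · · · · · · · · · ·
T1:
  2·area = 24
  edge (3, 0)→(9, 0): d=(6,0) top-left  bias=+0
  edge (9, 0)→(18, 4): d=(9,4) right/bottom  bias=-1
  edge (18, 4)→(3, 0): d=(-15,-4) top-left  bias=+0
    (3,0)@(7, 1): e=[6,17,1] → #
    (4,0)@(9, 1): e=[6,9,9] → #
    (5,0)@(11, 1): e=[6,1,17] → #
    (6,0)@(13, 1): e=[6,-7,25] → ·
    (3,1)@(7, 3): e=[18,35,-29] → ·
    (4,1)@(9, 3): e=[18,27,-21] → ·
    (5,1)@(11, 3): e=[18,19,-13] → ·
    (7,1)@(15, 3): e=[18,3,3] → #
    (8,1)@(17, 3): e=[18,-5,11] → ·
    (7,2)@(15, 5): e=[30,21,-27] → ·
  covered (4 px):
    · · · # # # · · · ·
    · · · · · · · # · ·
    · · · · · · · · · ·
    · · · · · · · · · ·
    · · · · · · · · · ·
    · · · · · · · · · ·
T2:
  2·area = 32  (B↔C swapped to make it positive)
  edge (14, 0)→(16, 6): d=(2,6) right/bottom  bias=-1
  edge (16, 6)→(10, 4): d=(-6,-2) top-left  bias=+0
  edge (10, 4)→(14, 0): d=(4,-4) top-left  bias=+0
    (0,0)@(1, 1): e=[80,0,-48] → ·  [on edge]
    (6,0)@(13, 1): e=[8,24,0] → #  [on edge]
    (7,0)@(15, 1): e=[-4,28,8] → ·
    (3,1)@(7, 3): e=[48,0,-16] → ·  [on edge]
    (5,1)@(11, 3): e=[24,8,0] → #  [on edge]
    (7,1)@(15, 3): e=[0,16,16] → ·  [on edge]
    (4,2)@(9, 5): e=[40,-8,0] → ·  [on edge]
    (5,2)@(11, 5): e=[28,-4,8] → ·
    (6,2)@(13, 5): e=[16,0,16] → #  [on edge]
    (7,2)@(15, 5): e=[4,4,24] → #
    (8,2)@(17, 5): e=[-8,8,32] → ·
    (3,3)@(7, 7): e=[56,-24,0] → ·  [on edge]
    (9,3)@(19, 7): e=[-16,0,48] → ·  [on edge]
    (2,4)@(5, 9): e=[72,-40,0] → ·  [on edge]
    (8,4)@(17, 9): e=[0,-16,48] → ·  [on edge]
    (1,5)@(3, 11): e=[88,-56,0] → ·  [on edge]
  covered (5 px):
    · · · · · · # · · ·
    · · · · · # # · · ·
    · · · · · · # # · ·
    · · · · · · · · · ·
    · · · · · · · · · ·
    · · · · · · · · · ·
T3:
  2·area = 12
  edge (18, 10)→(16, 10): d=(-2,0) right/bottom  bias=-1
  edge (16, 10)→(12, 4): d=(-4,-6) top-left  bias=+0
  edge (12, 4)→(18, 10): d=(6,6) right/bottom  bias=-1
    (4,0)@(9, 1): e=[18,-6,0] → ·  [on edge]
    (5,1)@(11, 3): e=[14,-2,0] → ·  [on edge]
    (6,2)@(13, 5): e=[10,2,0] → ·  [on edge]
    (7,3)@(15, 7): e=[6,6,0] → ·  [on edge]
    (8,4)@(17, 9): e=[2,10,0] → ·  [on edge]
    (9,5)@(19, 11): e=[-2,14,0] → ·  [on edge]
  covered (0 px):
    · · · · · · · · · ·
    · · · · · · · · · ·
    · · · · · · · · · ·
    · · · · · · · · · ·
    · · · · · · · · · ·
    · · · · · · · · · ·

Z-buffer (winner per pixel, '.' = empty):
  . . . 1 1 1 2 . . .
  . . . . . 2 2 1 . .
  . . . . . . 2 2 . .
  . . . . . . . . . .
  . . . . . . . . . .
  . . . . . . . . . .

Final: -1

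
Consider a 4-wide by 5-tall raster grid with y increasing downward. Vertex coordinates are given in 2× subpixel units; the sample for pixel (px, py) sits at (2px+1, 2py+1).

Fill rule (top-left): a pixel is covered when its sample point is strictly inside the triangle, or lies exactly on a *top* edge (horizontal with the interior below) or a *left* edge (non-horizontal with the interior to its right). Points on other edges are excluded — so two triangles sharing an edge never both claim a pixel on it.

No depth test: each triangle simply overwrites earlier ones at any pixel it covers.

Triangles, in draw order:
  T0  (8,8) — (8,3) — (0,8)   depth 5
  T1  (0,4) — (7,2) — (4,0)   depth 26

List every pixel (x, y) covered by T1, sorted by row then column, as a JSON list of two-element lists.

T0:
  2·area = 40  (B↔C swapped to make it positive)
  edge (8, 8)→(0, 8): d=(-8,0) right/bottom  bias=-1
  edge (0, 8)→(8, 3): d=(8,-5) top-left  bias=+0
  edge (8, 3)→(8, 8): d=(0,5) right/bottom  bias=-1
    (2,2)@(5, 5): e=[24,1,15] → #
    (3,2)@(7, 5): e=[24,11,5] → #
    (1,3)@(3, 7): e=[8,7,25] → #
    (1,4)@(3, 9): e=[-8,23,25] → ·
    (2,4)@(5, 9): e=[-8,33,15] → ·
    (3,4)@(7, 9): e=[-8,43,5] → ·
  covered (5 px):
    · · · ·
    · · · ·
    · · # #
    · # # #
    · · · ·
T1:
  2·area = 20  (B↔C swapped to make it positive)
  edge (0, 4)→(4, 0): d=(4,-4) top-left  bias=+0
  edge (4, 0)→(7, 2): d=(3,2) right/bottom  bias=-1
  edge (7, 2)→(0, 4): d=(-7,2) right/bottom  bias=-1
    (1,0)@(3, 1): e=[0,5,15] → #  [on edge]
    (2,0)@(5, 1): e=[8,1,11] → #
    (3,0)@(7, 1): e=[16,-3,7] → ·
    (0,1)@(1, 3): e=[0,15,5] → #  [on edge]
    (2,1)@(5, 3): e=[16,7,-3] → ·
    (0,2)@(1, 5): e=[8,21,-9] → ·
    (1,2)@(3, 5): e=[16,17,-13] → ·
  covered (4 px):
    · # # ·
    # # · ·
    · · · ·
    · · · ·
    · · · ·

Result: [[1,0],[2,0],[0,1],[1,1]]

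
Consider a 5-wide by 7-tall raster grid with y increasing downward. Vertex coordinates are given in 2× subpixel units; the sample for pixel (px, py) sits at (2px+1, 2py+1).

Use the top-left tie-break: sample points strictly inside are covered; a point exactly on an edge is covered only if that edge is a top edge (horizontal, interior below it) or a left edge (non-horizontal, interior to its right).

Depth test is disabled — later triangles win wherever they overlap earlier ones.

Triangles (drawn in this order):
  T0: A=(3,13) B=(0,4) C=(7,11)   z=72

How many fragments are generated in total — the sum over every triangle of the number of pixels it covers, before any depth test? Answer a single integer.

T0:
  2·area = 42
  edge (3, 13)→(0, 4): d=(-3,-9) top-left  bias=+0
  edge (0, 4)→(7, 11): d=(7,7) right/bottom  bias=-1
  edge (7, 11)→(3, 13): d=(-4,2) right/bottom  bias=-1
    (0,2)@(1, 5): e=[6,0,36] → ·  [on edge]
    (0,3)@(1, 7): e=[0,14,28] → #  [on edge]
    (1,3)@(3, 7): e=[18,0,24] → ·  [on edge]
    (0,4)@(1, 9): e=[-6,28,20] → ·
    (1,4)@(3, 9): e=[12,14,16] → #
    (2,4)@(5, 9): e=[30,0,12] → ·  [on edge]
    (1,5)@(3, 11): e=[6,28,8] → #
    (2,5)@(5, 11): e=[24,14,4] → #
    (3,5)@(7, 11): e=[42,0,0] → ·  [on edge]
    (1,6)@(3, 13): e=[0,42,0] → ·  [on edge]
    (2,6)@(5, 13): e=[18,28,-4] → ·
    (4,6)@(9, 13): e=[54,0,-12] → ·  [on edge]
  covered (4 px):
    · · · · ·
    · · · · ·
    · · · · ·
    # · · · ·
    · # · · ·
    · # # · ·
    · · · · ·

Result: 4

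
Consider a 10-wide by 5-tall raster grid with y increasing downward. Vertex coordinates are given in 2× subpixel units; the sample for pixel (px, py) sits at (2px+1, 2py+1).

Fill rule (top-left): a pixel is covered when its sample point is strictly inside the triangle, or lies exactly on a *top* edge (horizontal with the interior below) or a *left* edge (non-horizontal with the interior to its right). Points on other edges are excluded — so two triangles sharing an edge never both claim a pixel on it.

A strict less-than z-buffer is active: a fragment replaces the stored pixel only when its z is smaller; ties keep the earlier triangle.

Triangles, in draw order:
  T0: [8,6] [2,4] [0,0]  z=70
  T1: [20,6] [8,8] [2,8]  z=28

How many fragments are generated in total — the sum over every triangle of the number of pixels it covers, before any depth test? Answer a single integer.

T0:
  2·area = 20
  edge (8, 6)→(2, 4): d=(-6,-2) top-left  bias=+0
  edge (2, 4)→(0, 0): d=(-2,-4) top-left  bias=+0
  edge (0, 0)→(8, 6): d=(8,6) right/bottom  bias=-1
    (0,0)@(1, 1): e=[16,2,2] → X
    (1,0)@(3, 1): e=[20,10,-10] → .
    (0,1)@(1, 3): e=[4,-2,18] → .
    (1,1)@(3, 3): e=[8,6,6] → X
    (2,1)@(5, 3): e=[12,14,-6] → .
    (1,2)@(3, 5): e=[-4,2,22] → .
    (2,2)@(5, 5): e=[0,10,10] → X  [on edge]
    (3,2)@(7, 5): e=[4,18,-2] → .
    (2,3)@(5, 7): e=[-12,6,26] → .
    (5,3)@(11, 7): e=[0,30,-10] → .  [on edge]
    (8,4)@(17, 9): e=[0,50,-30] → .  [on edge]
  covered (3 px):
    X . . . . . . . . .
    . X . . . . . . . .
    . . X . . . . . . .
    . . . . . . . . . .
    . . . . . . . . . .
T1:
  2·area = 12
  edge (20, 6)→(8, 8): d=(-12,2) right/bottom  bias=-1
  edge (8, 8)→(2, 8): d=(-6,0) right/bottom  bias=-1
  edge (2, 8)→(20, 6): d=(18,-2) top-left  bias=+0
    (5,3)@(11, 7): e=[6,6,0] → X  [on edge]
    (6,3)@(13, 7): e=[2,6,4] → X
    (7,3)@(15, 7): e=[-2,6,8] → .
    (5,4)@(11, 9): e=[-18,-6,36] → .
    (6,4)@(13, 9): e=[-22,-6,40] → .
  covered (2 px):
    . . . . . . . . . .
    . . . . . . . . . .
    . . . . . . . . . .
    . . . . . X X . . .
    . . . . . . . . . .

Final: 5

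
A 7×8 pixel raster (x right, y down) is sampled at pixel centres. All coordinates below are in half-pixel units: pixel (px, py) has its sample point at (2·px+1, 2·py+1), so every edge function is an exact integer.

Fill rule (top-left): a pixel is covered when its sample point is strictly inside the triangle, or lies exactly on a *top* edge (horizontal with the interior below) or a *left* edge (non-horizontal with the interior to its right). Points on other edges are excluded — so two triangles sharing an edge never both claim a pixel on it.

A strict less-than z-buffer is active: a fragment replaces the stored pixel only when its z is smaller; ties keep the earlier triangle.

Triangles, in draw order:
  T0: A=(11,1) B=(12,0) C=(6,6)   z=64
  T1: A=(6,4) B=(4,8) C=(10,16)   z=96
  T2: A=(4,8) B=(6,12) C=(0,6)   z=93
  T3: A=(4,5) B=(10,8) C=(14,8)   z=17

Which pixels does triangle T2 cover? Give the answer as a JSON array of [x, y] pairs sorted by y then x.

T0:
  degenerate (2·area = 0) — covers nothing
T1:
  2·area = 40  (B↔C swapped to make it positive)
  edge (6, 4)→(10, 16): d=(4,12) right/bottom  bias=-1
  edge (10, 16)→(4, 8): d=(-6,-8) top-left  bias=+0
  edge (4, 8)→(6, 4): d=(2,-4) top-left  bias=+0
    (2,0)@(5, 1): e=[0,50,-10] → ·  [on edge]
    (2,3)@(5, 7): e=[24,14,2] → █
    (3,3)@(7, 7): e=[0,30,10] → ·  [on edge]
    (2,4)@(5, 9): e=[32,2,6] → █
    (3,4)@(7, 9): e=[8,18,14] → █
    (4,4)@(9, 9): e=[-16,34,22] → ·
    (2,5)@(5, 11): e=[40,-10,10] → ·
    (3,5)@(7, 11): e=[16,6,18] → █
    (4,5)@(9, 11): e=[-8,22,26] → ·
    (3,6)@(7, 13): e=[24,-6,22] → ·
    (4,6)@(9, 13): e=[0,10,30] → ·  [on edge]
  covered (4 px):
    · · · · · · ·
    · · · · · · ·
    · · · · · · ·
    · · █ · · · ·
    · · █ █ · · ·
    · · · █ · · ·
    · · · · · · ·
    · · · · · · ·
T2:
  2·area = 12
  edge (4, 8)→(6, 12): d=(2,4) right/bottom  bias=-1
  edge (6, 12)→(0, 6): d=(-6,-6) top-left  bias=+0
  edge (0, 6)→(4, 8): d=(4,2) right/bottom  bias=-1
    (0,3)@(1, 7): e=[10,0,2] → █  [on edge]
    (1,3)@(3, 7): e=[2,12,-2] → ·
    (0,4)@(1, 9): e=[14,-12,10] → ·
    (1,4)@(3, 9): e=[6,0,6] → █  [on edge]
    (2,4)@(5, 9): e=[-2,12,2] → ·
    (1,5)@(3, 11): e=[10,-12,14] → ·
    (2,5)@(5, 11): e=[2,0,10] → █  [on edge]
    (3,5)@(7, 11): e=[-6,12,6] → ·
    (2,6)@(5, 13): e=[6,-12,18] → ·
    (3,6)@(7, 13): e=[-2,0,14] → ·  [on edge]
    (4,7)@(9, 15): e=[-6,0,18] → ·  [on edge]
  covered (3 px):
    · · · · · · ·
    · · · · · · ·
    · · · · · · ·
    █ · · · · · ·
    · █ · · · · ·
    · · █ · · · ·
    · · · · · · ·
    · · · · · · ·
T3:
  2·area = 12  (B↔C swapped to make it positive)
  edge (4, 5)→(14, 8): d=(10,3) right/bottom  bias=-1
  edge (14, 8)→(10, 8): d=(-4,0) right/bottom  bias=-1
  edge (10, 8)→(4, 5): d=(-6,-3) top-left  bias=+0
    (4,3)@(9, 7): e=[5,4,3] → █
    (5,3)@(11, 7): e=[-1,4,9] → ·
    (4,4)@(9, 9): e=[25,-4,-9] → ·
  covered (1 px):
    · · · · · · ·
    · · · · · · ·
    · · · · · · ·
    · · · · █ · ·
    · · · · · · ·
    · · · · · · ·
    · · · · · · ·
    · · · · · · ·

Final: [[0,3],[1,4],[2,5]]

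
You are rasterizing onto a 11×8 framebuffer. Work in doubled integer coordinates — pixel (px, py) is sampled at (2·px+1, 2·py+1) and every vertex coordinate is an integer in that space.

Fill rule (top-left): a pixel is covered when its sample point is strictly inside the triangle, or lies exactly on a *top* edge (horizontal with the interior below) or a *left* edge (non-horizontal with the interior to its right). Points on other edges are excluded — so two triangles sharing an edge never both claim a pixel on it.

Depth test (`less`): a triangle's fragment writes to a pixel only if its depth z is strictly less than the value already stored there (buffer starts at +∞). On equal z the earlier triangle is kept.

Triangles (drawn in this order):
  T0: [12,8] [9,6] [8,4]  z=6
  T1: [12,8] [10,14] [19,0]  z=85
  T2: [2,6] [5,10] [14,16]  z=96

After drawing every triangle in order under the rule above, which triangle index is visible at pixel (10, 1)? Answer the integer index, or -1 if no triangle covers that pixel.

T0:
  2·area = 4
  edge (12, 8)→(9, 6): d=(-3,-2) top-left  bias=+0
  edge (9, 6)→(8, 4): d=(-1,-2) top-left  bias=+0
  edge (8, 4)→(12, 8): d=(4,4) right/bottom  bias=-1
    (2,0)@(5, 1): e=[7,-3,0] → .  [on edge]
    (3,1)@(7, 3): e=[5,-1,0] → .  [on edge]
    (4,2)@(9, 5): e=[3,1,0] → .  [on edge]
    (5,3)@(11, 7): e=[1,3,0] → .  [on edge]
    (6,4)@(13, 9): e=[-1,5,0] → .  [on edge]
    (7,5)@(15, 11): e=[-3,7,0] → .  [on edge]
    (8,6)@(17, 13): e=[-5,9,0] → .  [on edge]
    (9,7)@(19, 15): e=[-7,11,0] → .  [on edge]
  covered (0 px):
    . . . . . . . . . . .
    . . . . . . . . . . .
    . . . . . . . . . . .
    . . . . . . . . . . .
    . . . . . . . . . . .
    . . . . . . . . . . .
    . . . . . . . . . . .
    . . . . . . . . . . .
T1:
  2·area = 26  (B↔C swapped to make it positive)
  edge (12, 8)→(19, 0): d=(7,-8) top-left  bias=+0
  edge (19, 0)→(10, 14): d=(-9,14) right/bottom  bias=-1
  edge (10, 14)→(12, 8): d=(2,-6) top-left  bias=+0
    (8,1)@(17, 3): e=[5,1,20] → X
    (9,1)@(19, 3): e=[21,-27,32] → .
    (6,2)@(13, 5): e=[-13,39,0] → .  [on edge]
    (7,2)@(15, 5): e=[3,11,12] → X
    (8,2)@(17, 5): e=[19,-17,24] → .
    (6,3)@(13, 7): e=[1,21,4] → X
    (7,3)@(15, 7): e=[17,-7,16] → .
    (6,4)@(13, 9): e=[15,3,8] → X
    (7,4)@(15, 9): e=[31,-25,20] → .
    (5,5)@(11, 11): e=[13,13,0] → X  [on edge]
    (6,5)@(13, 11): e=[29,-15,12] → .
    (5,6)@(11, 13): e=[27,-5,4] → .
  covered (5 px):
    . . . . . . . . . . .
    . . . . . . . . X . .
    . . . . . . . X . . .
    . . . . . . X . . . .
    . . . . . . X . . . .
    . . . . . X . . . . .
    . . . . . . . . . . .
    . . . . . . . . . . .
T2:
  2·area = 18  (B↔C swapped to make it positive)
  edge (2, 6)→(14, 16): d=(12,10) right/bottom  bias=-1
  edge (14, 16)→(5, 10): d=(-9,-6) top-left  bias=+0
  edge (5, 10)→(2, 6): d=(-3,-4) top-left  bias=+0
    (1,3)@(3, 7): e=[2,15,1] → X
    (2,3)@(5, 7): e=[-18,27,9] → .
    (1,4)@(3, 9): e=[26,-3,-5] → .
    (2,4)@(5, 9): e=[6,9,3] → X
    (3,4)@(7, 9): e=[-14,21,11] → .
    (2,5)@(5, 11): e=[30,-9,-3] → .
    (3,5)@(7, 11): e=[10,3,5] → X
    (4,5)@(9, 11): e=[-10,15,13] → .
    (3,6)@(7, 13): e=[34,-15,-1] → .
  covered (3 px):
    . . . . . . . . . . .
    . . . . . . . . . . .
    . . . . . . . . . . .
    . X . . . . . . . . .
    . . X . . . . . . . .
    . . . X . . . . . . .
    . . . . . . . . . . .
    . . . . . . . . . . .

Z-buffer (winner per pixel, '.' = empty):
  . . . . . . . . . . .
  . . . . . . . . 1 . .
  . . . . . . . 1 . . .
  . 2 . . . . 1 . . . .
  . . 2 . . . 1 . . . .
  . . . 2 . 1 . . . . .
  . . . . . . . . . . .
  . . . . . . . . . . .

Result: -1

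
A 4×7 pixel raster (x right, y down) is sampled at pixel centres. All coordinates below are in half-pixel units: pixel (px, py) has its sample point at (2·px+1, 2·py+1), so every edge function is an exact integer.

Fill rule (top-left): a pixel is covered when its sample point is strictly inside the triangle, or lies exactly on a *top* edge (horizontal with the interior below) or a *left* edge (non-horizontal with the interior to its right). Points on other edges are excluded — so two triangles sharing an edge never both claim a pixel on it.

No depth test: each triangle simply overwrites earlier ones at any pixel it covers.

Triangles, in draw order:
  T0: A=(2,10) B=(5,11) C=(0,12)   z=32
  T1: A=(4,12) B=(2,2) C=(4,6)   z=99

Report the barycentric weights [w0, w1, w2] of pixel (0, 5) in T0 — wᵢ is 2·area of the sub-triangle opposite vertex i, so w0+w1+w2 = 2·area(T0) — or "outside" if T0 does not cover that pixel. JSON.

T0:
  2·area = 8
  edge (2, 10)→(5, 11): d=(3,1) right/bottom  bias=-1
  edge (5, 11)→(0, 12): d=(-5,1) right/bottom  bias=-1
  edge (0, 12)→(2, 10): d=(2,-2) top-left  bias=+0
    (3,2)@(7, 5): e=[-20,28,0] → ·  [on edge]
    (2,3)@(5, 7): e=[-12,20,0] → ·  [on edge]
    (1,4)@(3, 9): e=[-4,12,0] → ·  [on edge]
    (0,5)@(1, 11): e=[4,4,0] → #  [on edge]
    (1,5)@(3, 11): e=[2,2,4] → #
    (2,5)@(5, 11): e=[0,0,8] → ·  [on edge]
    (0,6)@(1, 13): e=[10,-6,4] → ·
    (1,6)@(3, 13): e=[8,-8,8] → ·
  covered (2 px):
    · · · ·
    · · · ·
    · · · ·
    · · · ·
    · · · ·
    # # · ·
    · · · ·
T1:
  2·area = 12
  edge (4, 12)→(2, 2): d=(-2,-10) top-left  bias=+0
  edge (2, 2)→(4, 6): d=(2,4) right/bottom  bias=-1
  edge (4, 6)→(4, 12): d=(0,6) right/bottom  bias=-1
    (1,2)@(3, 5): e=[4,2,6] → #
    (2,2)@(5, 5): e=[24,-6,-6] → ·
    (1,3)@(3, 7): e=[0,6,6] → #  [on edge]
    (2,3)@(5, 7): e=[20,-2,-6] → ·
    (1,4)@(3, 9): e=[-4,10,6] → ·
  covered (2 px):
    · · · ·
    · · · ·
    · # · ·
    · # · ·
    · · · ·
    · · · ·
    · · · ·

Answer: [4,0,4]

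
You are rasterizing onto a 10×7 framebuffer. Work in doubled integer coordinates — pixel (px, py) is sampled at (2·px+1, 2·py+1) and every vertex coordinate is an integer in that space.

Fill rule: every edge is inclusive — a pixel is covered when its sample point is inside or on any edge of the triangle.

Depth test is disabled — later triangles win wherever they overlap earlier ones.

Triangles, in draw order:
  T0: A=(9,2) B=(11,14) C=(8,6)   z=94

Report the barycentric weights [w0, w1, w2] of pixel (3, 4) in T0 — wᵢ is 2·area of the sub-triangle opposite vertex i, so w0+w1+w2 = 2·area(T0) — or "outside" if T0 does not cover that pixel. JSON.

T0:
  2·area = 20
  edge (9, 2)→(11, 14): d=(2,12) inclusive
  edge (11, 14)→(8, 6): d=(-3,-8) inclusive
  edge (8, 6)→(9, 2): d=(1,-4) inclusive
    (4,1)@(9, 3): e=[2,17,1] → X
    (5,1)@(11, 3): e=[-22,33,9] → .
    (4,2)@(9, 5): e=[6,11,3] → X
    (5,2)@(11, 5): e=[-18,27,11] → .
    (4,3)@(9, 7): e=[10,5,5] → X
    (5,3)@(11, 7): e=[-14,21,13] → .
    (4,4)@(9, 9): e=[14,-1,7] → .
  covered (3 px):
    . . . . . . . . . .
    . . . . X . . . . .
    . . . . X . . . . .
    . . . . X . . . . .
    . . . . . . . . . .
    . . . . . . . . . .
    . . . . . . . . . .

Answer: "outside"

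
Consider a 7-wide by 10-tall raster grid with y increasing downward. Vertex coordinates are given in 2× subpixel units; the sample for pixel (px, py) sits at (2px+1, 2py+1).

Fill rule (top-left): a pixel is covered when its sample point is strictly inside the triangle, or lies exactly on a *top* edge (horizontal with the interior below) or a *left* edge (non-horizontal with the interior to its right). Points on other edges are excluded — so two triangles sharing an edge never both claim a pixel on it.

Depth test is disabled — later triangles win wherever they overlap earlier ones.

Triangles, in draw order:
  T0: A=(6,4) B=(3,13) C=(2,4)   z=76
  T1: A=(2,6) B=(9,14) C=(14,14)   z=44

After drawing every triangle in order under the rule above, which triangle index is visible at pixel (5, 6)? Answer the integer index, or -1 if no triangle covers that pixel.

T0:
  2·area = 36
  edge (6, 4)→(3, 13): d=(-3,9) right/bottom  bias=-1
  edge (3, 13)→(2, 4): d=(-1,-9) top-left  bias=+0
  edge (2, 4)→(6, 4): d=(4,0) top-left  bias=+0
    (3,0)@(7, 1): e=[0,48,-12] → .  [on edge]
    (1,2)@(3, 5): e=[24,8,4] → X
    (2,2)@(5, 5): e=[6,26,4] → X
    (3,2)@(7, 5): e=[-12,44,4] → .
    (1,3)@(3, 7): e=[18,6,12] → X
    (2,3)@(5, 7): e=[0,24,12] → .  [on edge]
    (1,4)@(3, 9): e=[12,4,20] → X
    (2,4)@(5, 9): e=[-6,22,20] → .
    (1,5)@(3, 11): e=[6,2,28] → X
    (2,5)@(5, 11): e=[-12,20,28] → .
    (1,6)@(3, 13): e=[0,0,36] → .  [on edge]
    (0,9)@(1, 19): e=[0,-24,60] → .  [on edge]
  covered (5 px):
    . . . . . . .
    . . . . . . .
    . X X . . . .
    . X . . . . .
    . X . . . . .
    . X . . . . .
    . . . . . . .
    . . . . . . .
    . . . . . . .
    . . . . . . .
T1:
  2·area = 40  (B↔C swapped to make it positive)
  edge (2, 6)→(14, 14): d=(12,8) right/bottom  bias=-1
  edge (14, 14)→(9, 14): d=(-5,0) right/bottom  bias=-1
  edge (9, 14)→(2, 6): d=(-7,-8) top-left  bias=+0
    (1,3)@(3, 7): e=[4,35,1] → X
    (2,3)@(5, 7): e=[-12,35,17] → .
    (1,4)@(3, 9): e=[28,25,-13] → .
    (2,4)@(5, 9): e=[12,25,3] → X
    (3,4)@(7, 9): e=[-4,25,19] → .
    (2,5)@(5, 11): e=[36,15,-11] → .
    (3,5)@(7, 11): e=[20,15,5] → X
    (4,5)@(9, 11): e=[4,15,21] → X
    (5,5)@(11, 11): e=[-12,15,37] → .
    (3,6)@(7, 13): e=[44,5,-9] → .
    (4,6)@(9, 13): e=[28,5,7] → X
    (5,6)@(11, 13): e=[12,5,23] → X
  covered (6 px):
    . . . . . . .
    . . . . . . .
    . . . . . . .
    . X . . . . .
    . . X . . . .
    . . . X X . .
    . . . . X X .
    . . . . . . .
    . . . . . . .
    . . . . . . .

Z-buffer (winner per pixel, '.' = empty):
  . . . . . . .
  . . . . . . .
  . 0 0 . . . .
  . 1 . . . . .
  . 0 1 . . . .
  . 0 . 1 1 . .
  . . . . 1 1 .
  . . . . . . .
  . . . . . . .
  . . . . . . .

Final: 1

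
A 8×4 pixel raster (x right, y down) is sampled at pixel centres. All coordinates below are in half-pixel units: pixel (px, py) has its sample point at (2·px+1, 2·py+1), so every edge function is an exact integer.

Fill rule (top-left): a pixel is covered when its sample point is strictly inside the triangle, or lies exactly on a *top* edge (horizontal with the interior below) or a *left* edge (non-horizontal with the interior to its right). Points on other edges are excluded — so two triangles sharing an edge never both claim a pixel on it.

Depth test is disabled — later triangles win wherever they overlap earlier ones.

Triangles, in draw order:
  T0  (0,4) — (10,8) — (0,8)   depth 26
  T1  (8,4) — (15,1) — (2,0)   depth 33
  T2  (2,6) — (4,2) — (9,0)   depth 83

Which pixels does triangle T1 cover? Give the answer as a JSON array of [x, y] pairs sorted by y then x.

T0:
  2·area = 40
  edge (0, 4)→(10, 8): d=(10,4) right/bottom  bias=-1
  edge (10, 8)→(0, 8): d=(-10,0) right/bottom  bias=-1
  edge (0, 8)→(0, 4): d=(0,-4) top-left  bias=+0
    (0,2)@(1, 5): e=[6,30,4] → #
    (1,2)@(3, 5): e=[-2,30,12] → ·
    (0,3)@(1, 7): e=[26,10,4] → #
    (1,3)@(3, 7): e=[18,10,12] → #
    (2,3)@(5, 7): e=[10,10,20] → #
    (3,3)@(7, 7): e=[2,10,28] → #
    (4,3)@(9, 7): e=[-6,10,36] → ·
  covered (5 px):
    · · · · · · · ·
    · · · · · · · ·
    # · · · · · · ·
    # # # # · · · ·
T1:
  2·area = 46  (B↔C swapped to make it positive)
  edge (8, 4)→(2, 0): d=(-6,-4) top-left  bias=+0
  edge (2, 0)→(15, 1): d=(13,1) right/bottom  bias=-1
  edge (15, 1)→(8, 4): d=(-7,3) right/bottom  bias=-1
    (2,0)@(5, 1): e=[6,10,30] → #
    (3,0)@(7, 1): e=[14,8,24] → #
    (4,0)@(9, 1): e=[22,6,18] → #
    (5,0)@(11, 1): e=[30,4,12] → #
    (6,0)@(13, 1): e=[38,2,6] → #
    (7,0)@(15, 1): e=[46,0,0] → ·  [on edge]
    (2,1)@(5, 3): e=[-6,36,16] → ·
    (3,1)@(7, 3): e=[2,34,10] → #
    (5,1)@(11, 3): e=[18,30,-2] → ·
    (6,1)@(13, 3): e=[26,28,-8] → ·
    (3,2)@(7, 5): e=[-10,60,-4] → ·
    (4,2)@(9, 5): e=[-2,58,-10] → ·
    (0,3)@(1, 7): e=[-46,92,0] → ·  [on edge]
  covered (7 px):
    · · # # # # # ·
    · · · # # · · ·
    · · · · · · · ·
    · · · · · · · ·
T2:
  2·area = 16
  edge (2, 6)→(4, 2): d=(2,-4) top-left  bias=+0
  edge (4, 2)→(9, 0): d=(5,-2) top-left  bias=+0
  edge (9, 0)→(2, 6): d=(-7,6) right/bottom  bias=-1
    (3,0)@(7, 1): e=[10,1,5] → #
    (4,0)@(9, 1): e=[18,5,-7] → ·
    (2,1)@(5, 3): e=[6,7,3] → #
    (3,1)@(7, 3): e=[14,11,-9] → ·
    (1,2)@(3, 5): e=[2,13,1] → #
    (2,2)@(5, 5): e=[10,17,-11] → ·
    (1,3)@(3, 7): e=[6,23,-13] → ·
  covered (3 px):
    · · · # · · · ·
    · · # · · · · ·
    · # · · · · · ·
    · · · · · · · ·

Result: [[2,0],[3,0],[4,0],[5,0],[6,0],[3,1],[4,1]]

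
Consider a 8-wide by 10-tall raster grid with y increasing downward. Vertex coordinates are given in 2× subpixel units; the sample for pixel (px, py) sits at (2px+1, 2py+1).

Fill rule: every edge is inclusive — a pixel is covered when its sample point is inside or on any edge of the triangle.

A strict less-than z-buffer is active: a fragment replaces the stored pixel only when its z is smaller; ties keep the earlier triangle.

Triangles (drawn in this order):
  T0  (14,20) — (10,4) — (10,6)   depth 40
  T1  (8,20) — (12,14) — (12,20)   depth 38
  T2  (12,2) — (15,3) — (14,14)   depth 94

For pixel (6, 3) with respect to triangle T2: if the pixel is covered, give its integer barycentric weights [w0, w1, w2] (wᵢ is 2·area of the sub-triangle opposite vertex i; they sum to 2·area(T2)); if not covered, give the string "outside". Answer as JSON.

T0:
  2·area = 8  (B↔C swapped to make it positive)
  edge (14, 20)→(10, 6): d=(-4,-14) inclusive
  edge (10, 6)→(10, 4): d=(0,-2) inclusive
  edge (10, 4)→(14, 20): d=(4,16) inclusive
    (5,4)@(11, 9): e=[2,2,4] → #
    (6,4)@(13, 9): e=[30,6,-28] → ·
    (5,5)@(11, 11): e=[-6,2,12] → ·
  covered (1 px):
    · · · · · · · ·
    · · · · · · · ·
    · · · · · · · ·
    · · · · · · · ·
    · · · · · # · ·
    · · · · · · · ·
    · · · · · · · ·
    · · · · · · · ·
    · · · · · · · ·
    · · · · · · · ·
T1:
  2·area = 24
  edge (8, 20)→(12, 14): d=(4,-6) inclusive
  edge (12, 14)→(12, 20): d=(0,6) inclusive
  edge (12, 20)→(8, 20): d=(-4,0) inclusive
    (5,8)@(11, 17): e=[6,6,12] → #
    (6,8)@(13, 17): e=[18,-6,12] → ·
    (4,9)@(9, 19): e=[2,18,4] → #
    (6,9)@(13, 19): e=[26,-6,4] → ·
  covered (3 px):
    · · · · · · · ·
    · · · · · · · ·
    · · · · · · · ·
    · · · · · · · ·
    · · · · · · · ·
    · · · · · · · ·
    · · · · · · · ·
    · · · · · · · ·
    · · · · · # · ·
    · · · · # # · ·
T2:
  2·area = 34
  edge (12, 2)→(15, 3): d=(3,1) inclusive
  edge (15, 3)→(14, 14): d=(-1,11) inclusive
  edge (14, 14)→(12, 2): d=(-2,-12) inclusive
    (4,0)@(9, 1): e=[0,68,-34] → ·  [on edge]
    (6,1)@(13, 3): e=[2,22,10] → #
    (7,1)@(15, 3): e=[0,0,34] → #  [on edge]
    (6,2)@(13, 5): e=[8,20,6] → #
    (7,2)@(15, 5): e=[6,-2,30] → ·
    (6,3)@(13, 7): e=[14,18,2] → #
    (7,3)@(15, 7): e=[12,-4,26] → ·
    (6,4)@(13, 9): e=[20,16,-2] → ·
  covered (4 px):
    · · · · · · · ·
    · · · · · · # #
    · · · · · · # ·
    · · · · · · # ·
    · · · · · · · ·
    · · · · · · · ·
    · · · · · · · ·
    · · · · · · · ·
    · · · · · · · ·
    · · · · · · · ·

Final: [18,2,14]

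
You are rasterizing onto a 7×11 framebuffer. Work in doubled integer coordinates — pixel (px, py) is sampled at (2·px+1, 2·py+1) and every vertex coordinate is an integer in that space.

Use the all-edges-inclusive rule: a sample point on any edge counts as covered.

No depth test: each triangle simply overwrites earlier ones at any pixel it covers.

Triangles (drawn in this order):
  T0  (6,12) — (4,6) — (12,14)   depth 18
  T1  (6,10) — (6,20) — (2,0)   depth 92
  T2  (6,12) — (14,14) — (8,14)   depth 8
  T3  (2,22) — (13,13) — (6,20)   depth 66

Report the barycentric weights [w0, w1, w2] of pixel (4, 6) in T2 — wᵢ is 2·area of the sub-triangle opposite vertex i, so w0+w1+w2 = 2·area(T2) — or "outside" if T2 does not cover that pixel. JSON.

T0:
  2·area = 32
  edge (6, 12)→(4, 6): d=(-2,-6) inclusive
  edge (4, 6)→(12, 14): d=(8,8) inclusive
  edge (12, 14)→(6, 12): d=(-6,-2) inclusive
    (0,1)@(1, 3): e=[-12,0,44] → .  [on edge]
    (1,1)@(3, 3): e=[0,-16,48] → .  [on edge]
    (1,2)@(3, 5): e=[-4,0,36] → .  [on edge]
    (2,3)@(5, 7): e=[4,0,28] → X  [on edge]
    (3,3)@(7, 7): e=[16,-16,32] → .
    (2,4)@(5, 9): e=[0,16,16] → X  [on edge]
    (3,4)@(7, 9): e=[12,0,20] → X  [on edge]
    (4,4)@(9, 9): e=[24,-16,24] → .
    (1,5)@(3, 11): e=[-16,48,0] → .  [on edge]
    (2,5)@(5, 11): e=[-4,32,4] → .
    (3,5)@(7, 11): e=[8,16,8] → X
    (4,5)@(9, 11): e=[20,0,12] → X  [on edge]
    (4,6)@(9, 13): e=[16,16,0] → X  [on edge]
    (5,6)@(11, 13): e=[28,0,4] → X  [on edge]
    (3,7)@(7, 15): e=[0,48,-16] → .  [on edge]
    (6,7)@(13, 15): e=[36,0,-4] → .  [on edge]
    (4,10)@(9, 21): e=[0,80,-48] → .  [on edge]
  covered (7 px):
    . . . . . . .
    . . . . . . .
    . . . . . . .
    . . X . . . .
    . . X X . . .
    . . . X X . .
    . . . . X X .
    . . . . . . .
    . . . . . . .
    . . . . . . .
    . . . . . . .
T1:
  2·area = 40
  edge (6, 10)→(6, 20): d=(0,10) inclusive
  edge (6, 20)→(2, 0): d=(-4,-20) inclusive
  edge (2, 0)→(6, 10): d=(4,10) inclusive
    (1,1)@(3, 3): e=[30,8,2] → X
    (2,1)@(5, 3): e=[10,48,-18] → .
    (1,2)@(3, 5): e=[30,0,10] → X  [on edge]
    (2,2)@(5, 5): e=[10,40,-10] → .
    (1,3)@(3, 7): e=[30,-8,18] → .
    (2,4)@(5, 9): e=[10,24,6] → X
    (3,4)@(7, 9): e=[-10,64,-14] → .
    (2,5)@(5, 11): e=[10,16,14] → X
    (3,5)@(7, 11): e=[-10,56,-6] → .
    (2,6)@(5, 13): e=[10,8,22] → X
    (3,6)@(7, 13): e=[-10,48,2] → .
    (2,7)@(5, 15): e=[10,0,30] → X  [on edge]
  covered (6 px):
    . . . . . . .
    . X . . . . .
    . X . . . . .
    . . . . . . .
    . . X . . . .
    . . X . . . .
    . . X . . . .
    . . X . . . .
    . . . . . . .
    . . . . . . .
    . . . . . . .
T2:
  2·area = 12
  edge (6, 12)→(14, 14): d=(8,2) inclusive
  edge (14, 14)→(8, 14): d=(-6,0) inclusive
  edge (8, 14)→(6, 12): d=(-2,-2) inclusive
    (0,3)@(1, 7): e=[-30,42,0] → .  [on edge]
    (1,4)@(3, 9): e=[-18,30,0] → .  [on edge]
    (2,5)@(5, 11): e=[-6,18,0] → .  [on edge]
    (3,6)@(7, 13): e=[6,6,0] → X  [on edge]
    (4,6)@(9, 13): e=[2,6,4] → X
    (5,6)@(11, 13): e=[-2,6,8] → .
    (3,7)@(7, 15): e=[22,-6,-4] → .
    (4,7)@(9, 15): e=[18,-6,0] → .  [on edge]
    (5,8)@(11, 17): e=[30,-18,0] → .  [on edge]
    (6,9)@(13, 19): e=[42,-30,0] → .  [on edge]
  covered (2 px):
    . . . . . . .
    . . . . . . .
    . . . . . . .
    . . . . . . .
    . . . . . . .
    . . . . . . .
    . . . X X . .
    . . . . . . .
    . . . . . . .
    . . . . . . .
    . . . . . . .
T3:
  2·area = 14
  edge (2, 22)→(13, 13): d=(11,-9) inclusive
  edge (13, 13)→(6, 20): d=(-7,7) inclusive
  edge (6, 20)→(2, 22): d=(-4,2) inclusive
    (6,6)@(13, 13): e=[0,0,14] → X  [on edge]
    (5,7)@(11, 15): e=[4,0,10] → X  [on edge]
    (6,7)@(13, 15): e=[22,-14,6] → .
    (4,8)@(9, 17): e=[8,0,6] → X  [on edge]
    (5,8)@(11, 17): e=[26,-14,2] → .
    (3,9)@(7, 19): e=[12,0,2] → X  [on edge]
    (4,9)@(9, 19): e=[30,-14,-2] → .
    (2,10)@(5, 21): e=[16,0,-2] → .  [on edge]
    (3,10)@(7, 21): e=[34,-14,-6] → .
  covered (4 px):
    . . . . . . .
    . . . . . . .
    . . . . . . .
    . . . . . . .
    . . . . . . .
    . . . . . . .
    . . . . . . X
    . . . . . X .
    . . . . X . .
    . . . X . . .
    . . . . . . .

Answer: [6,4,2]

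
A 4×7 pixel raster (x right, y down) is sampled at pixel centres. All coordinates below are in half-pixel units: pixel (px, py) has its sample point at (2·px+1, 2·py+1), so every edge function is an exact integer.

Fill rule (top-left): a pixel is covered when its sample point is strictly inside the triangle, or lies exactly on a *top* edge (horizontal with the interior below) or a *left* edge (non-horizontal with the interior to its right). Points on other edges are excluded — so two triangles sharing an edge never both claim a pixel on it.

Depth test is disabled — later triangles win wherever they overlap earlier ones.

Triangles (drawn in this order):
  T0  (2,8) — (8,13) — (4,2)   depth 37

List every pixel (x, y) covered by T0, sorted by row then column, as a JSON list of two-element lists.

T0:
  2·area = 46  (B↔C swapped to make it positive)
  edge (2, 8)→(4, 2): d=(2,-6) top-left  bias=+0
  edge (4, 2)→(8, 13): d=(4,11) right/bottom  bias=-1
  edge (8, 13)→(2, 8): d=(-6,-5) top-left  bias=+0
    (1,2)@(3, 5): e=[0,23,23] → X  [on edge]
    (2,2)@(5, 5): e=[12,1,33] → X
    (3,2)@(7, 5): e=[24,-21,43] → .
    (1,3)@(3, 7): e=[4,31,11] → X
    (3,3)@(7, 7): e=[28,-13,31] → .
    (1,4)@(3, 9): e=[8,39,-1] → .
    (2,4)@(5, 9): e=[20,17,9] → X
    (3,4)@(7, 9): e=[32,-5,19] → .
    (0,5)@(1, 11): e=[0,69,-23] → .  [on edge]
    (2,5)@(5, 11): e=[24,25,-3] → .
    (3,5)@(7, 11): e=[36,3,7] → X
    (3,6)@(7, 13): e=[40,11,-5] → .
  covered (6 px):
    . . . .
    . . . .
    . X X .
    . X X .
    . . X .
    . . . X
    . . . .

Result: [[1,2],[2,2],[1,3],[2,3],[2,4],[3,5]]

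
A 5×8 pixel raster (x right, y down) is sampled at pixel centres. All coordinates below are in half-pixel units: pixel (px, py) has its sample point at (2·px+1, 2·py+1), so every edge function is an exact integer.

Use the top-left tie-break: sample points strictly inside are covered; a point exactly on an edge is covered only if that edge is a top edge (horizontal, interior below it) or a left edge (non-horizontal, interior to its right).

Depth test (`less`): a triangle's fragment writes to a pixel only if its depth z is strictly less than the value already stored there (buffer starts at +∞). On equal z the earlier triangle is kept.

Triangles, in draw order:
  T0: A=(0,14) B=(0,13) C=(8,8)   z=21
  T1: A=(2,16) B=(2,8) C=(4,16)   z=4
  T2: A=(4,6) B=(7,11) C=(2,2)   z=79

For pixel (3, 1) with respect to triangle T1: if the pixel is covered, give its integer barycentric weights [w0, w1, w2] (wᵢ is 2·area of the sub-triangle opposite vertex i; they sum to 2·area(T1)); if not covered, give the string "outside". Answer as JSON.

T0:
  2·area = 8
  edge (0, 14)→(0, 13): d=(0,-1) top-left  bias=+0
  edge (0, 13)→(8, 8): d=(8,-5) top-left  bias=+0
  edge (8, 8)→(0, 14): d=(-8,6) right/bottom  bias=-1
    (0,6)@(1, 13): e=[1,5,2] → X
    (1,6)@(3, 13): e=[3,15,-10] → .
    (0,7)@(1, 15): e=[1,21,-14] → .
  covered (1 px):
    . . . . .
    . . . . .
    . . . . .
    . . . . .
    . . . . .
    . . . . .
    X . . . .
    . . . . .
T1:
  2·area = 16
  edge (2, 16)→(2, 8): d=(0,-8) top-left  bias=+0
  edge (2, 8)→(4, 16): d=(2,8) right/bottom  bias=-1
  edge (4, 16)→(2, 16): d=(-2,0) right/bottom  bias=-1
    (1,6)@(3, 13): e=[8,2,6] → X
    (2,6)@(5, 13): e=[24,-14,6] → .
    (1,7)@(3, 15): e=[8,6,2] → X
    (2,7)@(5, 15): e=[24,-10,2] → .
  covered (2 px):
    . . . . .
    . . . . .
    . . . . .
    . . . . .
    . . . . .
    . . . . .
    . X . . .
    . X . . .
T2:
  2·area = 2  (B↔C swapped to make it positive)
  edge (4, 6)→(2, 2): d=(-2,-4) top-left  bias=+0
  edge (2, 2)→(7, 11): d=(5,9) right/bottom  bias=-1
  edge (7, 11)→(4, 6): d=(-3,-5) top-left  bias=+0
    (0,0)@(1, 1): e=[-2,4,0] → .  [on edge]
    (3,5)@(7, 11): e=[2,0,0] → .  [on edge]
  covered (0 px):
    . . . . .
    . . . . .
    . . . . .
    . . . . .
    . . . . .
    . . . . .
    . . . . .
    . . . . .

Answer: "outside"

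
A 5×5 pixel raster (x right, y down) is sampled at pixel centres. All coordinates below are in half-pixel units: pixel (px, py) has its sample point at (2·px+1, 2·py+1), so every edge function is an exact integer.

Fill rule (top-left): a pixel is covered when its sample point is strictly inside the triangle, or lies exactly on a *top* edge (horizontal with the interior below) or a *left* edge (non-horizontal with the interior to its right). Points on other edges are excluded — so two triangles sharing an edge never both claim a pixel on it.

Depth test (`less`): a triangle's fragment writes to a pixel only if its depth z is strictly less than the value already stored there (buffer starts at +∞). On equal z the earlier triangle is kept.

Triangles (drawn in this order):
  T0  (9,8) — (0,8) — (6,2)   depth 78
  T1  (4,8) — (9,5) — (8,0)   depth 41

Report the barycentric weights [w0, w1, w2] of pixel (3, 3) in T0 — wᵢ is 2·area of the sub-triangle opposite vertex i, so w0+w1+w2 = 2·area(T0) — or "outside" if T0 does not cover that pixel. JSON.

T0:
  2·area = 54
  edge (9, 8)→(0, 8): d=(-9,0) right/bottom  bias=-1
  edge (0, 8)→(6, 2): d=(6,-6) top-left  bias=+0
  edge (6, 2)→(9, 8): d=(3,6) right/bottom  bias=-1
    (3,0)@(7, 1): e=[63,0,-9] → ·  [on edge]
    (2,1)@(5, 3): e=[45,0,9] → #  [on edge]
    (3,1)@(7, 3): e=[45,12,-3] → ·
    (1,2)@(3, 5): e=[27,0,27] → #  [on edge]
    (3,2)@(7, 5): e=[27,24,3] → #
    (4,2)@(9, 5): e=[27,36,-9] → ·
    (0,3)@(1, 7): e=[9,0,45] → #  [on edge]
    (4,3)@(9, 7): e=[9,48,-3] → ·
    (0,4)@(1, 9): e=[-9,12,51] → ·
    (1,4)@(3, 9): e=[-9,24,39] → ·
    (2,4)@(5, 9): e=[-9,36,27] → ·
    (3,4)@(7, 9): e=[-9,48,15] → ·
  covered (8 px):
    · · · · ·
    · · # · ·
    · # # # ·
    # # # # ·
    · · · · ·
T1:
  2·area = 28  (B↔C swapped to make it positive)
  edge (4, 8)→(8, 0): d=(4,-8) top-left  bias=+0
  edge (8, 0)→(9, 5): d=(1,5) right/bottom  bias=-1
  edge (9, 5)→(4, 8): d=(-5,3) right/bottom  bias=-1
    (3,1)@(7, 3): e=[4,8,16] → #
    (4,1)@(9, 3): e=[20,-2,10] → ·
    (3,2)@(7, 5): e=[12,10,6] → #
    (4,2)@(9, 5): e=[28,0,0] → ·  [on edge]
    (2,3)@(5, 7): e=[4,22,2] → #
    (3,3)@(7, 7): e=[20,12,-4] → ·
    (2,4)@(5, 9): e=[12,24,-8] → ·
  covered (3 px):
    · · · · ·
    · · · # ·
    · · · # ·
    · · # · ·
    · · · · ·

Result: [36,9,9]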